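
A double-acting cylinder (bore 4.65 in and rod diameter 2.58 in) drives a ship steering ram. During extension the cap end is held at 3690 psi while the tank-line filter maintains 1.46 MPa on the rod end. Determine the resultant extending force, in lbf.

F ≈ 60200 lbf

Cap-side area A_cap = π/4 × (4.65 in)² = 16.98 in^2
Rod-side annular area A_ann = π/4 × (4.65² − 2.58²) = 11.75 in^2
Net thrust = P_cap·A_cap − P_rod·A_ann = 62660 lbf − 2489 lbf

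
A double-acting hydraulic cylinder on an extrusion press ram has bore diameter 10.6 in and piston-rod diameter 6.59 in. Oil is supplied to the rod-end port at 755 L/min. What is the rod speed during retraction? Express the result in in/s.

v ≈ 14.2 in/s

Rod-side annular area A_ann = π/4 × (10.6² − 6.59²) = 54.14 in^2
Flow into the rod-end port fills the annular volume.
v = Q / A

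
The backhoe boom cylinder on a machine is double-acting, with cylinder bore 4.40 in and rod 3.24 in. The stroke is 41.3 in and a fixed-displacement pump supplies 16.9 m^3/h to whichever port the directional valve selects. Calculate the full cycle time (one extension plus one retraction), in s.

Cap-side area A_cap = π/4 × (4.40 in)² = 15.21 in^2
Rod-side annular area A_ann = π/4 × (4.40² − 3.24²) = 6.961 in^2
t_ext = A_cap·L/Q = 2.192 s
t_ret = A_ann·L/Q = 1.003 s
t_cycle = t_ext + t_ret

t ≈ 3.20 s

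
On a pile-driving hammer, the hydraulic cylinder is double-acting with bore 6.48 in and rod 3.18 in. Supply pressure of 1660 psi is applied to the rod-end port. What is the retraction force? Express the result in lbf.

Rod-side annular area A_ann = π/4 × (6.48² − 3.18²) = 25.04 in^2
On retraction the pressure acts on the annular area (bore minus rod).
F = P × A_ann

F ≈ 41600 lbf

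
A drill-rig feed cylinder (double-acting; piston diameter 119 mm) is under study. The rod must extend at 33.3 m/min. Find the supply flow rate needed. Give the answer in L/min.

Cap-side area A_cap = π/4 × (119 mm)² = 11120 mm^2
Q = A × v

Q ≈ 370 L/min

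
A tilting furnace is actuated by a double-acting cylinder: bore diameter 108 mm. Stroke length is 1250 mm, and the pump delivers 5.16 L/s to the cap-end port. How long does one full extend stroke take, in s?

Cap-side area A_cap = π/4 × (108 mm)² = 9161 mm^2
Swept volume V = A × L; t = V / Q = A·L / Q

t ≈ 2.22 s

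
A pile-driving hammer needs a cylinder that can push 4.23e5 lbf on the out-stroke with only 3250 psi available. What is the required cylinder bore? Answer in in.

Extension force acts on the full piston face: F = P × (π/4)D².
D = √(4F / (πP)) = √(4 × 4.23e5 lbf / (π × 3250 psi))

D ≈ 12.9 in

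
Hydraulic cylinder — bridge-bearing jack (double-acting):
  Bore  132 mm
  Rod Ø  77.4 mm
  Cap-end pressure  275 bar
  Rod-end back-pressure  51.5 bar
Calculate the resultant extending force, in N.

Cap-side area A_cap = π/4 × (132 mm)² = 13680 mm^2
Rod-side annular area A_ann = π/4 × (132² − 77.4²) = 8980 mm^2
Net thrust = P_cap·A_cap − P_rod·A_ann = 3.763e5 N − 46250 N

F ≈ 3.30e5 N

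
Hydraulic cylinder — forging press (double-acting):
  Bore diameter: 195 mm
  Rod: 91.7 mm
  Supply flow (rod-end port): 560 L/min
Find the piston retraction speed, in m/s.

v ≈ 0.401 m/s

Rod-side annular area A_ann = π/4 × (195² − 91.7²) = 23260 mm^2
Flow into the rod-end port fills the annular volume.
v = Q / A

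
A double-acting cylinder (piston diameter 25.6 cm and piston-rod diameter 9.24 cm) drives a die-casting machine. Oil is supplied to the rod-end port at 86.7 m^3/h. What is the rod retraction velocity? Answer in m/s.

v ≈ 0.538 m/s

Rod-side annular area A_ann = π/4 × (25.6² − 9.24²) = 447.7 cm^2
Flow into the rod-end port fills the annular volume.
v = Q / A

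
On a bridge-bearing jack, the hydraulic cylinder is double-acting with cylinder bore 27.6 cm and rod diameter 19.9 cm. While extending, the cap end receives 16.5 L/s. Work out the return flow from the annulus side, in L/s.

Q_out ≈ 7.92 L/s

Cap-side area A_cap = π/4 × (27.6 cm)² = 598.3 cm^2
Rod-side annular area A_ann = π/4 × (27.6² − 19.9²) = 287.3 cm^2
Piston speed v = Q_in/A_cap; rod-end outflow Q_out = v × A_ann = Q_in × A_ann/A_cap.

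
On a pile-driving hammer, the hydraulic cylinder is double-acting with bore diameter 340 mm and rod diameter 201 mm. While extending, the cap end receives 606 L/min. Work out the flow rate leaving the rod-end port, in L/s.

Cap-side area A_cap = π/4 × (340 mm)² = 90790 mm^2
Rod-side annular area A_ann = π/4 × (340² − 201²) = 59060 mm^2
Piston speed v = Q_in/A_cap; rod-end outflow Q_out = v × A_ann = Q_in × A_ann/A_cap.

Q_out ≈ 6.57 L/s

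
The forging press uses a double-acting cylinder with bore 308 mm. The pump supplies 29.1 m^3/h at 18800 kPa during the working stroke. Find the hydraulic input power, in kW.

Hydraulic power = P × Q

W ≈ 152 kW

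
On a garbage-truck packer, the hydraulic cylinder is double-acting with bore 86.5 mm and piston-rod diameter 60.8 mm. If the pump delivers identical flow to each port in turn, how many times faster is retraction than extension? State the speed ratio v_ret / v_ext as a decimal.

Cap-side area A_cap = π/4 × (86.5 mm)² = 5877 mm^2
Rod-side annular area A_ann = π/4 × (86.5² − 60.8²) = 2973 mm^2
For equal Q, v ∝ 1/A, so v_ret/v_ext = A_cap/A_ann.

v_ret/v_ext ≈ 1.98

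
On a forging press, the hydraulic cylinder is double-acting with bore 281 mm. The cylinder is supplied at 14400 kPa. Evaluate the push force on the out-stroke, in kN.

Cap-side area A_cap = π/4 × (281 mm)² = 62020 mm^2
F = P × A_cap = 14400 kPa × A_cap

F ≈ 893 kN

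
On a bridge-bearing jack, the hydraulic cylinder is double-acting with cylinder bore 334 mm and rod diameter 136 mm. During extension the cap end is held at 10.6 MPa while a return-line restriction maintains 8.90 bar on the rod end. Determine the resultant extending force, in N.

Cap-side area A_cap = π/4 × (334 mm)² = 87620 mm^2
Rod-side annular area A_ann = π/4 × (334² − 136²) = 73090 mm^2
Net thrust = P_cap·A_cap − P_rod·A_ann = 9.287e5 N − 65050 N

F ≈ 8.64e5 N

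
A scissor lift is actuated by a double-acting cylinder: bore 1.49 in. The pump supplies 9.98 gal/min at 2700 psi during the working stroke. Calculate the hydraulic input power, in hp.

Hydraulic power = P × Q

W ≈ 15.7 hp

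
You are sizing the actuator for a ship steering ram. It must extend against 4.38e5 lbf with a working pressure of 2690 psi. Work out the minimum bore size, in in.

D ≈ 14.4 in

Extension force acts on the full piston face: F = P × (π/4)D².
D = √(4F / (πP)) = √(4 × 4.38e5 lbf / (π × 2690 psi))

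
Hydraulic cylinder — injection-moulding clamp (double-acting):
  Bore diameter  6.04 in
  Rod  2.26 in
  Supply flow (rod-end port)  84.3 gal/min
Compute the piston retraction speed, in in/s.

v ≈ 13.2 in/s

Rod-side annular area A_ann = π/4 × (6.04² − 2.26²) = 24.64 in^2
Flow into the rod-end port fills the annular volume.
v = Q / A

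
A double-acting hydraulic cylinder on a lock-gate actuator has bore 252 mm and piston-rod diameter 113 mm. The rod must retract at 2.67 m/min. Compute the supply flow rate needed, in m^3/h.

Rod-side annular area A_ann = π/4 × (252² − 113²) = 39850 mm^2
Q = A × v

Q ≈ 6.38 m^3/h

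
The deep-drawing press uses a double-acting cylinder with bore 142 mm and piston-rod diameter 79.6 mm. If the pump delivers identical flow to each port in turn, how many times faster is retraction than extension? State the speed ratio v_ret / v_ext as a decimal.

v_ret/v_ext ≈ 1.46

Cap-side area A_cap = π/4 × (142 mm)² = 15840 mm^2
Rod-side annular area A_ann = π/4 × (142² − 79.6²) = 10860 mm^2
For equal Q, v ∝ 1/A, so v_ret/v_ext = A_cap/A_ann.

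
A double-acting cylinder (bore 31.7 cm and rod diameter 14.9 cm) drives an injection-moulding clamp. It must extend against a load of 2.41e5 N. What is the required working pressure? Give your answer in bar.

P ≈ 30.5 bar

Cap-side area A_cap = π/4 × (31.7 cm)² = 789.2 cm^2
P = F / A = 2.41e5 N / A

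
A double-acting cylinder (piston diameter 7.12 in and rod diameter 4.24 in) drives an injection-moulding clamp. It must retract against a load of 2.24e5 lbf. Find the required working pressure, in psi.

P ≈ 8720 psi

Rod-side annular area A_ann = π/4 × (7.12² − 4.24²) = 25.70 in^2
Retraction: pressure acts on the annular area.
P = F / A = 2.24e5 lbf / A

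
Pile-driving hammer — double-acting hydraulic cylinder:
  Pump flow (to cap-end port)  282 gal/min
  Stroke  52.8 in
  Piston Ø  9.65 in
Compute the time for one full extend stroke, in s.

t ≈ 3.56 s

Cap-side area A_cap = π/4 × (9.65 in)² = 73.14 in^2
Swept volume V = A × L; t = V / Q = A·L / Q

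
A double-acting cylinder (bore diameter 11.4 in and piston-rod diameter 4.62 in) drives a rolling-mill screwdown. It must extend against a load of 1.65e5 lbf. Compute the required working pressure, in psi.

P ≈ 1620 psi

Cap-side area A_cap = π/4 × (11.4 in)² = 102.1 in^2
P = F / A = 1.65e5 lbf / A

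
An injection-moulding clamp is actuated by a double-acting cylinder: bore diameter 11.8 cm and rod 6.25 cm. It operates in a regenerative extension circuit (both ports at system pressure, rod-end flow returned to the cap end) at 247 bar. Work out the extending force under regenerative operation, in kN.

With equal pressure on both faces, forces on the annular region cancel; the net push is pressure × rod cross-section.
Rod cross-section A_rod = π/4 × (6.25 cm)² = 30.68 cm^2
F = P × A_rod

F ≈ 75.8 kN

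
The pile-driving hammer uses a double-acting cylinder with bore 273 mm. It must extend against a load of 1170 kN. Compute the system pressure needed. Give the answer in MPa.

Cap-side area A_cap = π/4 × (273 mm)² = 58530 mm^2
P = F / A = 1170 kN / A

P ≈ 20.0 MPa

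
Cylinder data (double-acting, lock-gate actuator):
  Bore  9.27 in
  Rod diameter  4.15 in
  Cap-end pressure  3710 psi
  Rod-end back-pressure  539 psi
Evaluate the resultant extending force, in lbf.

Cap-side area A_cap = π/4 × (9.27 in)² = 67.49 in^2
Rod-side annular area A_ann = π/4 × (9.27² − 4.15²) = 53.97 in^2
Net thrust = P_cap·A_cap − P_rod·A_ann = 2.504e5 lbf − 29090 lbf

F ≈ 2.21e5 lbf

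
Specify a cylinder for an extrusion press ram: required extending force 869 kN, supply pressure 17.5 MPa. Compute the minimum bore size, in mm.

Extension force acts on the full piston face: F = P × (π/4)D².
D = √(4F / (πP)) = √(4 × 869 kN / (π × 17.5 MPa))

D ≈ 251 mm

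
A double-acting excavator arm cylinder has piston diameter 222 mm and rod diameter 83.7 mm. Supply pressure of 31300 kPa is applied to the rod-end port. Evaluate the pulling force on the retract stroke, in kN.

F ≈ 1040 kN

Rod-side annular area A_ann = π/4 × (222² − 83.7²) = 33210 mm^2
On retraction the pressure acts on the annular area (bore minus rod).
F = P × A_ann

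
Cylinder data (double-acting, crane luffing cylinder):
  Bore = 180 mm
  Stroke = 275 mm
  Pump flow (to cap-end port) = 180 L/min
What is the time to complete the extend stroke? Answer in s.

t ≈ 2.33 s

Cap-side area A_cap = π/4 × (180 mm)² = 25450 mm^2
Swept volume V = A × L; t = V / Q = A·L / Q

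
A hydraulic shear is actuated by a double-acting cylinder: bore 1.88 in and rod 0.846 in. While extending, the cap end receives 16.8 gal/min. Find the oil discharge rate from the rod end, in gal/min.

Q_out ≈ 13.4 gal/min

Cap-side area A_cap = π/4 × (1.88 in)² = 2.776 in^2
Rod-side annular area A_ann = π/4 × (1.88² − 0.846²) = 2.214 in^2
Piston speed v = Q_in/A_cap; rod-end outflow Q_out = v × A_ann = Q_in × A_ann/A_cap.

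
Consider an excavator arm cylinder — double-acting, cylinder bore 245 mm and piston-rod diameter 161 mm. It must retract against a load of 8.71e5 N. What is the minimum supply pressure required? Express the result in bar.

P ≈ 325 bar

Rod-side annular area A_ann = π/4 × (245² − 161²) = 26790 mm^2
Retraction: pressure acts on the annular area.
P = F / A = 8.71e5 N / A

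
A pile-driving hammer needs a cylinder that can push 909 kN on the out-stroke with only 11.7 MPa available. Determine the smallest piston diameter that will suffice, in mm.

D ≈ 315 mm

Extension force acts on the full piston face: F = P × (π/4)D².
D = √(4F / (πP)) = √(4 × 909 kN / (π × 11.7 MPa))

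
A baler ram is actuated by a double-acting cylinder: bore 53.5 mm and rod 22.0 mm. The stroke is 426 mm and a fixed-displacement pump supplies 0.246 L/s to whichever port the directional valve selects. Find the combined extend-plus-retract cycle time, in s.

t ≈ 7.13 s

Cap-side area A_cap = π/4 × (53.5 mm)² = 2248 mm^2
Rod-side annular area A_ann = π/4 × (53.5² − 22.0²) = 1868 mm^2
t_ext = A_cap·L/Q = 3.893 s
t_ret = A_ann·L/Q = 3.235 s
t_cycle = t_ext + t_ret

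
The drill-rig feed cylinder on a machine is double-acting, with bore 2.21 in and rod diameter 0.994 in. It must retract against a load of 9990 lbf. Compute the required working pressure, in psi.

P ≈ 3260 psi

Rod-side annular area A_ann = π/4 × (2.21² − 0.994²) = 3.060 in^2
Retraction: pressure acts on the annular area.
P = F / A = 9990 lbf / A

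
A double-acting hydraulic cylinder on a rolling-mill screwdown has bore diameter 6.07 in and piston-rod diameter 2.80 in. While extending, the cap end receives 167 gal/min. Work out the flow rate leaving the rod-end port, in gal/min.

Cap-side area A_cap = π/4 × (6.07 in)² = 28.94 in^2
Rod-side annular area A_ann = π/4 × (6.07² − 2.80²) = 22.78 in^2
Piston speed v = Q_in/A_cap; rod-end outflow Q_out = v × A_ann = Q_in × A_ann/A_cap.

Q_out ≈ 131 gal/min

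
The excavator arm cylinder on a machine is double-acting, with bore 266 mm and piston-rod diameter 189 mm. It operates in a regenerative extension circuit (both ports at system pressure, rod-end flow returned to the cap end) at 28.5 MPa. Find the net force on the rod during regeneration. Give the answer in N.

With equal pressure on both faces, forces on the annular region cancel; the net push is pressure × rod cross-section.
Rod cross-section A_rod = π/4 × (189 mm)² = 28060 mm^2
F = P × A_rod

F ≈ 8.00e5 N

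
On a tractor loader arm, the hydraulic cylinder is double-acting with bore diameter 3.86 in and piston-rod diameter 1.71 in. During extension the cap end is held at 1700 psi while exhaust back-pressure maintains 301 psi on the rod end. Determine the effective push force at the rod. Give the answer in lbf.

Cap-side area A_cap = π/4 × (3.86 in)² = 11.70 in^2
Rod-side annular area A_ann = π/4 × (3.86² − 1.71²) = 9.406 in^2
Net thrust = P_cap·A_cap − P_rod·A_ann = 19890 lbf − 2831 lbf

F ≈ 17100 lbf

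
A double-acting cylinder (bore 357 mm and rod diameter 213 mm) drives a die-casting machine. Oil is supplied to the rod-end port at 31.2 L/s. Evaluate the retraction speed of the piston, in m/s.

v ≈ 0.484 m/s

Rod-side annular area A_ann = π/4 × (357² − 213²) = 64470 mm^2
Flow into the rod-end port fills the annular volume.
v = Q / A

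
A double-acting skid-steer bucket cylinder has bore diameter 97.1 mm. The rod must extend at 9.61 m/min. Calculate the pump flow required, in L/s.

Cap-side area A_cap = π/4 × (97.1 mm)² = 7405 mm^2
Q = A × v

Q ≈ 1.19 L/s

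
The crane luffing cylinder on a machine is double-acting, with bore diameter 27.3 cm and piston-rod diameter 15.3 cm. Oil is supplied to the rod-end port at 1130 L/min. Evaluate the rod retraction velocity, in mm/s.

Rod-side annular area A_ann = π/4 × (27.3² − 15.3²) = 401.5 cm^2
Flow into the rod-end port fills the annular volume.
v = Q / A

v ≈ 469 mm/s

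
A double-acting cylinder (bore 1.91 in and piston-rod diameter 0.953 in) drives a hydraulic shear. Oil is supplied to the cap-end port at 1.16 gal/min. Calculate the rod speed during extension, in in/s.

v ≈ 1.56 in/s

Cap-side area A_cap = π/4 × (1.91 in)² = 2.865 in^2
v = Q / A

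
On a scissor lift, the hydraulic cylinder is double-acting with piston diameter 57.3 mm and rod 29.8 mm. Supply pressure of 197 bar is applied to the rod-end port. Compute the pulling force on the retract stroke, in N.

Rod-side annular area A_ann = π/4 × (57.3² − 29.8²) = 1881 mm^2
On retraction the pressure acts on the annular area (bore minus rod).
F = P × A_ann

F ≈ 37100 N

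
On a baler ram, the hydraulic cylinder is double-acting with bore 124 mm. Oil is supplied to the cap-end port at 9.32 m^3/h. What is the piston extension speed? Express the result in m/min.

v ≈ 12.9 m/min

Cap-side area A_cap = π/4 × (124 mm)² = 12080 mm^2
v = Q / A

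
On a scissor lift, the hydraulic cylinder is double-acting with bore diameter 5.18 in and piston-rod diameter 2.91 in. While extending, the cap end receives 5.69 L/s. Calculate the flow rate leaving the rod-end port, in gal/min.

Q_out ≈ 61.7 gal/min

Cap-side area A_cap = π/4 × (5.18 in)² = 21.07 in^2
Rod-side annular area A_ann = π/4 × (5.18² − 2.91²) = 14.42 in^2
Piston speed v = Q_in/A_cap; rod-end outflow Q_out = v × A_ann = Q_in × A_ann/A_cap.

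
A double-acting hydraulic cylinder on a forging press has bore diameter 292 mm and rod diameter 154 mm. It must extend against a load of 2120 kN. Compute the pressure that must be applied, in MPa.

P ≈ 31.7 MPa

Cap-side area A_cap = π/4 × (292 mm)² = 66970 mm^2
P = F / A = 2120 kN / A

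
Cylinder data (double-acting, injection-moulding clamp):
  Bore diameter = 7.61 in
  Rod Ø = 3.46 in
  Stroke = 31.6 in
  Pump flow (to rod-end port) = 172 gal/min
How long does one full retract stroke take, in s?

t ≈ 1.72 s

Rod-side annular area A_ann = π/4 × (7.61² − 3.46²) = 36.08 in^2
Swept volume V = A × L; t = V / Q = A·L / Q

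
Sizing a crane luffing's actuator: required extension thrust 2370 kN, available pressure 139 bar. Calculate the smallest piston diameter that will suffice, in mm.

Extension force acts on the full piston face: F = P × (π/4)D².
D = √(4F / (πP)) = √(4 × 2370 kN / (π × 139 bar))

D ≈ 466 mm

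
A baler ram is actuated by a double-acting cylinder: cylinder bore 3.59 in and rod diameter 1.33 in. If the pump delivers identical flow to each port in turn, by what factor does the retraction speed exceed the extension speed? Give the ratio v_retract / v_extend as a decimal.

Cap-side area A_cap = π/4 × (3.59 in)² = 10.12 in^2
Rod-side annular area A_ann = π/4 × (3.59² − 1.33²) = 8.733 in^2
For equal Q, v ∝ 1/A, so v_ret/v_ext = A_cap/A_ann.

v_ret/v_ext ≈ 1.16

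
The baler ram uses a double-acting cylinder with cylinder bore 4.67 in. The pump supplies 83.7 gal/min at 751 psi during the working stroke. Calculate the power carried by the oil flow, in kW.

Hydraulic power = P × Q

W ≈ 27.3 kW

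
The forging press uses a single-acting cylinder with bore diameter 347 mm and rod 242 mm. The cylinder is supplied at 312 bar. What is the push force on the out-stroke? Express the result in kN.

F ≈ 2950 kN

Cap-side area A_cap = π/4 × (347 mm)² = 94570 mm^2
F = P × A_cap = 312 bar × A_cap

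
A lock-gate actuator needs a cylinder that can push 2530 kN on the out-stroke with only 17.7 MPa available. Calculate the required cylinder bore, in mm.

D ≈ 427 mm

Extension force acts on the full piston face: F = P × (π/4)D².
D = √(4F / (πP)) = √(4 × 2530 kN / (π × 17.7 MPa))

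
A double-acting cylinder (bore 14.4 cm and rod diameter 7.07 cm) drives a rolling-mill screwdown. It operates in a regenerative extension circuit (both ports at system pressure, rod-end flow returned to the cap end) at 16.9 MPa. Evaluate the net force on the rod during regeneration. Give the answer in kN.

F ≈ 66.3 kN

With equal pressure on both faces, forces on the annular region cancel; the net push is pressure × rod cross-section.
Rod cross-section A_rod = π/4 × (7.07 cm)² = 39.26 cm^2
F = P × A_rod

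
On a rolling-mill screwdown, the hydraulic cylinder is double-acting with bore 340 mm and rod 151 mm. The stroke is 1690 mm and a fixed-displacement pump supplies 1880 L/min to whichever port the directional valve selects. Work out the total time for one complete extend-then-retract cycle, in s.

Cap-side area A_cap = π/4 × (340 mm)² = 90790 mm^2
Rod-side annular area A_ann = π/4 × (340² − 151²) = 72880 mm^2
t_ext = A_cap·L/Q = 4.897 s
t_ret = A_ann·L/Q = 3.931 s
t_cycle = t_ext + t_ret

t ≈ 8.83 s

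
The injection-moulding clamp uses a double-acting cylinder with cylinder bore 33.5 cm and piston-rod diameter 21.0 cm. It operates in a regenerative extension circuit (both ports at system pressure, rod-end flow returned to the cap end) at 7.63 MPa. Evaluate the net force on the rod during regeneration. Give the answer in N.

With equal pressure on both faces, forces on the annular region cancel; the net push is pressure × rod cross-section.
Rod cross-section A_rod = π/4 × (21.0 cm)² = 346.4 cm^2
F = P × A_rod

F ≈ 2.64e5 N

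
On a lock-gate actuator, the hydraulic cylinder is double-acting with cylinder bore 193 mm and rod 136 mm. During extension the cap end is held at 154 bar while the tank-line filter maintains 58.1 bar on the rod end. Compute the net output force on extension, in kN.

Cap-side area A_cap = π/4 × (193 mm)² = 29260 mm^2
Rod-side annular area A_ann = π/4 × (193² − 136²) = 14730 mm^2
Net thrust = P_cap·A_cap − P_rod·A_ann = 450.5 kN − 85.57 kN

F ≈ 365 kN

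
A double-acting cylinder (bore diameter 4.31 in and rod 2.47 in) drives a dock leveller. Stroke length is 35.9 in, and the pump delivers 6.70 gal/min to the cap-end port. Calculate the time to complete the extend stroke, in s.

Cap-side area A_cap = π/4 × (4.31 in)² = 14.59 in^2
Swept volume V = A × L; t = V / Q = A·L / Q

t ≈ 20.3 s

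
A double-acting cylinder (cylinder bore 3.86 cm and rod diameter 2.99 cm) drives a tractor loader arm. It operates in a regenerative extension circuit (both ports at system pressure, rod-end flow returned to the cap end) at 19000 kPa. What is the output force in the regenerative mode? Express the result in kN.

F ≈ 13.3 kN

With equal pressure on both faces, forces on the annular region cancel; the net push is pressure × rod cross-section.
Rod cross-section A_rod = π/4 × (2.99 cm)² = 7.022 cm^2
F = P × A_rod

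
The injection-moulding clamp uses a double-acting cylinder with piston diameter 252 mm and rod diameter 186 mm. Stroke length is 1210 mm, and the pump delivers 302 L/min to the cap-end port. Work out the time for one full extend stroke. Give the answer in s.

t ≈ 12.0 s

Cap-side area A_cap = π/4 × (252 mm)² = 49880 mm^2
Swept volume V = A × L; t = V / Q = A·L / Q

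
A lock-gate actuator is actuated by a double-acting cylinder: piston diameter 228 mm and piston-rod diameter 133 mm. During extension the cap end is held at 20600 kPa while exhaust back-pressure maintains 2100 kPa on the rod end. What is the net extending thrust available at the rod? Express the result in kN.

Cap-side area A_cap = π/4 × (228 mm)² = 40830 mm^2
Rod-side annular area A_ann = π/4 × (228² − 133²) = 26940 mm^2
Net thrust = P_cap·A_cap − P_rod·A_ann = 841.1 kN − 56.56 kN

F ≈ 784 kN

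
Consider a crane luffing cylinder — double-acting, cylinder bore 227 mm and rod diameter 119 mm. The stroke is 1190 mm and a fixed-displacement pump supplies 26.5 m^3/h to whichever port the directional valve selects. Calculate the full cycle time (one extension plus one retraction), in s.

Cap-side area A_cap = π/4 × (227 mm)² = 40470 mm^2
Rod-side annular area A_ann = π/4 × (227² − 119²) = 29350 mm^2
t_ext = A_cap·L/Q = 6.543 s
t_ret = A_ann·L/Q = 4.745 s
t_cycle = t_ext + t_ret

t ≈ 11.3 s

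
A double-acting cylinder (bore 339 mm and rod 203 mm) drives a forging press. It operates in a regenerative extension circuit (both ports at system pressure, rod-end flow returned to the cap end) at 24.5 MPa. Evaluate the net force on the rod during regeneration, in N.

F ≈ 7.93e5 N

With equal pressure on both faces, forces on the annular region cancel; the net push is pressure × rod cross-section.
Rod cross-section A_rod = π/4 × (203 mm)² = 32370 mm^2
F = P × A_rod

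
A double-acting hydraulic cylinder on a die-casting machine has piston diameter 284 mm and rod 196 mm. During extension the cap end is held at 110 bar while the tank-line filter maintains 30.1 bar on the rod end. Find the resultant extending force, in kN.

F ≈ 597 kN

Cap-side area A_cap = π/4 × (284 mm)² = 63350 mm^2
Rod-side annular area A_ann = π/4 × (284² − 196²) = 33180 mm^2
Net thrust = P_cap·A_cap − P_rod·A_ann = 696.8 kN − 99.86 kN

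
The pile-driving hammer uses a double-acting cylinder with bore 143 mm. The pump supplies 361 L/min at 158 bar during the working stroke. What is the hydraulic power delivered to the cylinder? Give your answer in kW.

W ≈ 95.1 kW

Hydraulic power = P × Q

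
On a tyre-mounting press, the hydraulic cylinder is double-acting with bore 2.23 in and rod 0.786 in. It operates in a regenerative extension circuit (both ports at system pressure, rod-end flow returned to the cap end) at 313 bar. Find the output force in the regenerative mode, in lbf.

F ≈ 2200 lbf

With equal pressure on both faces, forces on the annular region cancel; the net push is pressure × rod cross-section.
Rod cross-section A_rod = π/4 × (0.786 in)² = 0.4852 in^2
F = P × A_rod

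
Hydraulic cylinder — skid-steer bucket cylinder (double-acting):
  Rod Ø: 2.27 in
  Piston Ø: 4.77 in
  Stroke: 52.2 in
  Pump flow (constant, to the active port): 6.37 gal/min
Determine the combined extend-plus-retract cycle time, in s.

t ≈ 67.5 s

Cap-side area A_cap = π/4 × (4.77 in)² = 17.87 in^2
Rod-side annular area A_ann = π/4 × (4.77² − 2.27²) = 13.82 in^2
t_ext = A_cap·L/Q = 38.04 s
t_ret = A_ann·L/Q = 29.42 s
t_cycle = t_ext + t_ret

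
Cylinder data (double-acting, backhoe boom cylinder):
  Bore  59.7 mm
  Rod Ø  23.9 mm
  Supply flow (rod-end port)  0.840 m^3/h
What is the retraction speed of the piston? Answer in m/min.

Rod-side annular area A_ann = π/4 × (59.7² − 23.9²) = 2351 mm^2
Flow into the rod-end port fills the annular volume.
v = Q / A

v ≈ 5.96 m/min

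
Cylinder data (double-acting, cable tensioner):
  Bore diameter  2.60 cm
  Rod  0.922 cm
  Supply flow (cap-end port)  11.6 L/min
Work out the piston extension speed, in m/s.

v ≈ 0.364 m/s

Cap-side area A_cap = π/4 × (2.60 cm)² = 5.309 cm^2
v = Q / A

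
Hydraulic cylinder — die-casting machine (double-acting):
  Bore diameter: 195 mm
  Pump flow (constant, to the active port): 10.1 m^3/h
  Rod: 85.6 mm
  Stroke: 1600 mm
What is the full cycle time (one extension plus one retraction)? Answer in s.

t ≈ 30.8 s

Cap-side area A_cap = π/4 × (195 mm)² = 29860 mm^2
Rod-side annular area A_ann = π/4 × (195² − 85.6²) = 24110 mm^2
t_ext = A_cap·L/Q = 17.03 s
t_ret = A_ann·L/Q = 13.75 s
t_cycle = t_ext + t_ret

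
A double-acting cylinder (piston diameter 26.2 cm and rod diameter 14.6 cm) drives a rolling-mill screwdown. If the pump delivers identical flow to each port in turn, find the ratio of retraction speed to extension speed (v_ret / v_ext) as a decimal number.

v_ret/v_ext ≈ 1.45

Cap-side area A_cap = π/4 × (26.2 cm)² = 539.1 cm^2
Rod-side annular area A_ann = π/4 × (26.2² − 14.6²) = 371.7 cm^2
For equal Q, v ∝ 1/A, so v_ret/v_ext = A_cap/A_ann.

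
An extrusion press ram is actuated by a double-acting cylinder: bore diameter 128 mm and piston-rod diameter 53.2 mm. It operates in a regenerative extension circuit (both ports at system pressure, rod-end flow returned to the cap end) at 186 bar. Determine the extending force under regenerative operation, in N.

With equal pressure on both faces, forces on the annular region cancel; the net push is pressure × rod cross-section.
Rod cross-section A_rod = π/4 × (53.2 mm)² = 2223 mm^2
F = P × A_rod

F ≈ 41300 N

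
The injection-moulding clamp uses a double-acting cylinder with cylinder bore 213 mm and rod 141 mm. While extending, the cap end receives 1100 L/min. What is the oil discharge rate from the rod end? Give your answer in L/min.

Q_out ≈ 618 L/min

Cap-side area A_cap = π/4 × (213 mm)² = 35630 mm^2
Rod-side annular area A_ann = π/4 × (213² − 141²) = 20020 mm^2
Piston speed v = Q_in/A_cap; rod-end outflow Q_out = v × A_ann = Q_in × A_ann/A_cap.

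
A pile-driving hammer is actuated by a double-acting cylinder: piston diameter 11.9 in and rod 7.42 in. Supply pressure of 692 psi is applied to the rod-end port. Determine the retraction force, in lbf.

F ≈ 47000 lbf

Rod-side annular area A_ann = π/4 × (11.9² − 7.42²) = 67.98 in^2
On retraction the pressure acts on the annular area (bore minus rod).
F = P × A_ann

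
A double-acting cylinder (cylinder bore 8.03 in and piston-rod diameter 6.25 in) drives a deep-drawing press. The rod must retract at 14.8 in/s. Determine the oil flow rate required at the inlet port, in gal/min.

Rod-side annular area A_ann = π/4 × (8.03² − 6.25²) = 19.96 in^2
Q = A × v

Q ≈ 76.7 gal/min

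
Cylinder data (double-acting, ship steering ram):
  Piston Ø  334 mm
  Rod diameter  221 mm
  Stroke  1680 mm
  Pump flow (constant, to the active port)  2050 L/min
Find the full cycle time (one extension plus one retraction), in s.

t ≈ 6.73 s

Cap-side area A_cap = π/4 × (334 mm)² = 87620 mm^2
Rod-side annular area A_ann = π/4 × (334² − 221²) = 49260 mm^2
t_ext = A_cap·L/Q = 4.308 s
t_ret = A_ann·L/Q = 2.422 s
t_cycle = t_ext + t_ret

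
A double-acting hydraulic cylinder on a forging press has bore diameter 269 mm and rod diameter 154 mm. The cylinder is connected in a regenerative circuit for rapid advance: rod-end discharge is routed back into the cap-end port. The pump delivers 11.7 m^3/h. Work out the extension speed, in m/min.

In regeneration the rod-end outflow joins the pump flow into the cap end, so the net volume the pump must supply per unit advance equals the rod cross-section area.
Rod cross-section A_rod = π/4 × (154 mm)² = 18630 mm^2
v = Q_pump / A_rod

v ≈ 10.5 m/min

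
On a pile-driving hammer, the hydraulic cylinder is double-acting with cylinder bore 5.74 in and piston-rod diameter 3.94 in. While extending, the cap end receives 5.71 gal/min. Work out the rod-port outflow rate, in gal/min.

Cap-side area A_cap = π/4 × (5.74 in)² = 25.88 in^2
Rod-side annular area A_ann = π/4 × (5.74² − 3.94²) = 13.68 in^2
Piston speed v = Q_in/A_cap; rod-end outflow Q_out = v × A_ann = Q_in × A_ann/A_cap.

Q_out ≈ 3.02 gal/min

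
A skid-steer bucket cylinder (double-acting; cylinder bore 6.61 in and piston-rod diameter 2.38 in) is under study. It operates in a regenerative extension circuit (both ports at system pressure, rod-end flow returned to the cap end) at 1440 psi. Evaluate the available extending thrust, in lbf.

With equal pressure on both faces, forces on the annular region cancel; the net push is pressure × rod cross-section.
Rod cross-section A_rod = π/4 × (2.38 in)² = 4.449 in^2
F = P × A_rod

F ≈ 6410 lbf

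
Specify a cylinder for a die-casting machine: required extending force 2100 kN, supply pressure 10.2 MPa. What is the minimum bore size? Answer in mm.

Extension force acts on the full piston face: F = P × (π/4)D².
D = √(4F / (πP)) = √(4 × 2100 kN / (π × 10.2 MPa))

D ≈ 512 mm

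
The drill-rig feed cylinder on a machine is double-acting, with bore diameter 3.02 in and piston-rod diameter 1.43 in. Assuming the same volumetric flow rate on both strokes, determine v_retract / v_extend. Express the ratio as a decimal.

Cap-side area A_cap = π/4 × (3.02 in)² = 7.163 in^2
Rod-side annular area A_ann = π/4 × (3.02² − 1.43²) = 5.557 in^2
For equal Q, v ∝ 1/A, so v_ret/v_ext = A_cap/A_ann.

v_ret/v_ext ≈ 1.29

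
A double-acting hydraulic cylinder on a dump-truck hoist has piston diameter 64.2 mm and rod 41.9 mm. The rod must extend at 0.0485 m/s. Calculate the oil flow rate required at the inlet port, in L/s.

Cap-side area A_cap = π/4 × (64.2 mm)² = 3237 mm^2
Q = A × v

Q ≈ 0.157 L/s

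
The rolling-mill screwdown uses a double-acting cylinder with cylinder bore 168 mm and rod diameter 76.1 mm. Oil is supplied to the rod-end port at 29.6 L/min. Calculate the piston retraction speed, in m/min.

Rod-side annular area A_ann = π/4 × (168² − 76.1²) = 17620 mm^2
Flow into the rod-end port fills the annular volume.
v = Q / A

v ≈ 1.68 m/min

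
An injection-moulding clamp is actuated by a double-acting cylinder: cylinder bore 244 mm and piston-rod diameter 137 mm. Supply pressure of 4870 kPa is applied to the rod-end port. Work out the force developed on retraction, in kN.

F ≈ 156 kN

Rod-side annular area A_ann = π/4 × (244² − 137²) = 32020 mm^2
On retraction the pressure acts on the annular area (bore minus rod).
F = P × A_ann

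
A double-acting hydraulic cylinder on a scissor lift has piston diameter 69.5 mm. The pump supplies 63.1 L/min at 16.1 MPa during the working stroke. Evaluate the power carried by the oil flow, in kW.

W ≈ 16.9 kW

Hydraulic power = P × Q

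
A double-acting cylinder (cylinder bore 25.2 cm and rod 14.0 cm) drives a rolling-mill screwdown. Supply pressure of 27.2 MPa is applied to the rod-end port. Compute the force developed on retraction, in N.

Rod-side annular area A_ann = π/4 × (25.2² − 14.0²) = 344.8 cm^2
On retraction the pressure acts on the annular area (bore minus rod).
F = P × A_ann

F ≈ 9.38e5 N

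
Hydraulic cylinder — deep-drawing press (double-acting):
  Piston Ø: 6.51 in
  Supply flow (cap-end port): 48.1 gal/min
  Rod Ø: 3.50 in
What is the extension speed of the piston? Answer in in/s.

v ≈ 5.56 in/s

Cap-side area A_cap = π/4 × (6.51 in)² = 33.29 in^2
v = Q / A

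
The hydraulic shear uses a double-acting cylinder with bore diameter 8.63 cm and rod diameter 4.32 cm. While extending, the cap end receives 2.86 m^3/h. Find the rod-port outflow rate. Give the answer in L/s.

Q_out ≈ 0.595 L/s

Cap-side area A_cap = π/4 × (8.63 cm)² = 58.49 cm^2
Rod-side annular area A_ann = π/4 × (8.63² − 4.32²) = 43.84 cm^2
Piston speed v = Q_in/A_cap; rod-end outflow Q_out = v × A_ann = Q_in × A_ann/A_cap.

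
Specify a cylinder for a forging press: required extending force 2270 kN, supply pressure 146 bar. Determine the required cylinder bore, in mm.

Extension force acts on the full piston face: F = P × (π/4)D².
D = √(4F / (πP)) = √(4 × 2270 kN / (π × 146 bar))

D ≈ 445 mm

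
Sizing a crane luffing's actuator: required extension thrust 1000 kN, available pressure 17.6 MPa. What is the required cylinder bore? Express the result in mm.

D ≈ 269 mm

Extension force acts on the full piston face: F = P × (π/4)D².
D = √(4F / (πP)) = √(4 × 1000 kN / (π × 17.6 MPa))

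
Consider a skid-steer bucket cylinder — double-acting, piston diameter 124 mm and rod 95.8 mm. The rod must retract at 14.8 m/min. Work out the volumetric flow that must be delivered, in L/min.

Q ≈ 72.0 L/min

Rod-side annular area A_ann = π/4 × (124² − 95.8²) = 4868 mm^2
Q = A × v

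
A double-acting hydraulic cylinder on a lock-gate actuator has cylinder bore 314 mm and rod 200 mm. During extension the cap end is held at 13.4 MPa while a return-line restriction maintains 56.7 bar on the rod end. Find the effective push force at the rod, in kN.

Cap-side area A_cap = π/4 × (314 mm)² = 77440 mm^2
Rod-side annular area A_ann = π/4 × (314² − 200²) = 46020 mm^2
Net thrust = P_cap·A_cap − P_rod·A_ann = 1038 kN − 260.9 kN

F ≈ 777 kN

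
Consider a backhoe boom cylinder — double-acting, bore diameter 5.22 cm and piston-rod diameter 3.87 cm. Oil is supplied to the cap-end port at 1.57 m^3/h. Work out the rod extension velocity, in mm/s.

Cap-side area A_cap = π/4 × (5.22 cm)² = 21.40 cm^2
v = Q / A

v ≈ 204 mm/s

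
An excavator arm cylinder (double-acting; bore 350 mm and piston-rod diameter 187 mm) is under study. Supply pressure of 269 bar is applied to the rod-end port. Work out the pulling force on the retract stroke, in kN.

F ≈ 1850 kN

Rod-side annular area A_ann = π/4 × (350² − 187²) = 68750 mm^2
On retraction the pressure acts on the annular area (bore minus rod).
F = P × A_ann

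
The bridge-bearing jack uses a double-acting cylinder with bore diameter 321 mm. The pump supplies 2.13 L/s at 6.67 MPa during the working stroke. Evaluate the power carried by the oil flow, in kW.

Hydraulic power = P × Q

W ≈ 14.2 kW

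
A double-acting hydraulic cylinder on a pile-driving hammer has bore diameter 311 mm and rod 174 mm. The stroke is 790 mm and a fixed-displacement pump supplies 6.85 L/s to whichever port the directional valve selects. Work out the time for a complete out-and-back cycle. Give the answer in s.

Cap-side area A_cap = π/4 × (311 mm)² = 75960 mm^2
Rod-side annular area A_ann = π/4 × (311² − 174²) = 52190 mm^2
t_ext = A_cap·L/Q = 8.761 s
t_ret = A_ann·L/Q = 6.019 s
t_cycle = t_ext + t_ret

t ≈ 14.8 s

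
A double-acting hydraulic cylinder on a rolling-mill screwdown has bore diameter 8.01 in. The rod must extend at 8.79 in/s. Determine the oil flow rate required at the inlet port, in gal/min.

Cap-side area A_cap = π/4 × (8.01 in)² = 50.39 in^2
Q = A × v

Q ≈ 115 gal/min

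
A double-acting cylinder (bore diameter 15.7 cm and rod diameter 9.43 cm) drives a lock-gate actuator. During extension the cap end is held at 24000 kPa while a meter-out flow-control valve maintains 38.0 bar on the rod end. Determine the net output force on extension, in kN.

F ≈ 418 kN

Cap-side area A_cap = π/4 × (15.7 cm)² = 193.6 cm^2
Rod-side annular area A_ann = π/4 × (15.7² − 9.43²) = 123.8 cm^2
Net thrust = P_cap·A_cap − P_rod·A_ann = 464.6 kN − 47.03 kN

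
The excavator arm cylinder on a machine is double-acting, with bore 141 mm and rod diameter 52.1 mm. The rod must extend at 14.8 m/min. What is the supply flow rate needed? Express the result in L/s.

Q ≈ 3.85 L/s

Cap-side area A_cap = π/4 × (141 mm)² = 15610 mm^2
Q = A × v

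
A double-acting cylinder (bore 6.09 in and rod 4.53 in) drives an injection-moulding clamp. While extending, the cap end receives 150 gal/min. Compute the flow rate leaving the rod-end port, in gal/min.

Q_out ≈ 67.0 gal/min

Cap-side area A_cap = π/4 × (6.09 in)² = 29.13 in^2
Rod-side annular area A_ann = π/4 × (6.09² − 4.53²) = 13.01 in^2
Piston speed v = Q_in/A_cap; rod-end outflow Q_out = v × A_ann = Q_in × A_ann/A_cap.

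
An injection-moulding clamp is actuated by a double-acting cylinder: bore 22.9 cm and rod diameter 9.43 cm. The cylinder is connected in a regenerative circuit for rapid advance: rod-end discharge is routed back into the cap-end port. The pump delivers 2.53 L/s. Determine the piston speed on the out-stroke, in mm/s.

v ≈ 362 mm/s

In regeneration the rod-end outflow joins the pump flow into the cap end, so the net volume the pump must supply per unit advance equals the rod cross-section area.
Rod cross-section A_rod = π/4 × (9.43 cm)² = 69.84 cm^2
v = Q_pump / A_rod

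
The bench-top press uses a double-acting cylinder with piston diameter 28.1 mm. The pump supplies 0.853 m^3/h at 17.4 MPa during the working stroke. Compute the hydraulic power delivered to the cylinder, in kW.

Hydraulic power = P × Q

W ≈ 4.12 kW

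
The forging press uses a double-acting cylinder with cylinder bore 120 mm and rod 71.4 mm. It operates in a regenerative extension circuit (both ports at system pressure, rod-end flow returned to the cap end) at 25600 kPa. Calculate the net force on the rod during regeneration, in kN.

F ≈ 103 kN

With equal pressure on both faces, forces on the annular region cancel; the net push is pressure × rod cross-section.
Rod cross-section A_rod = π/4 × (71.4 mm)² = 4004 mm^2
F = P × A_rod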